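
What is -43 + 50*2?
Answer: 57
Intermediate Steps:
-43 + 50*2 = -43 + 100 = 57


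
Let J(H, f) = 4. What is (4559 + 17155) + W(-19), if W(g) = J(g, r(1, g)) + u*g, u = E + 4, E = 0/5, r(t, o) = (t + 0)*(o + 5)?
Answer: 21642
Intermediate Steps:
r(t, o) = t*(5 + o)
E = 0 (E = 0*(⅕) = 0)
u = 4 (u = 0 + 4 = 4)
W(g) = 4 + 4*g
(4559 + 17155) + W(-19) = (4559 + 17155) + (4 + 4*(-19)) = 21714 + (4 - 76) = 21714 - 72 = 21642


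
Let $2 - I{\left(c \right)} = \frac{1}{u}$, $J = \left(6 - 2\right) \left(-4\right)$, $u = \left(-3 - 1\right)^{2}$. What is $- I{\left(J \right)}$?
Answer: $- \frac{31}{16} \approx -1.9375$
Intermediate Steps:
$u = 16$ ($u = \left(-4\right)^{2} = 16$)
$J = -16$ ($J = 4 \left(-4\right) = -16$)
$I{\left(c \right)} = \frac{31}{16}$ ($I{\left(c \right)} = 2 - \frac{1}{16} = \frac{31}{16}$)
$- I{\left(J \right)} = \left(-1\right) \frac{31}{16} = - \frac{31}{16}$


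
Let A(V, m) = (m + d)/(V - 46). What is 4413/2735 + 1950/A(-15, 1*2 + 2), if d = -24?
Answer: 32541651/5470 ≈ 5949.1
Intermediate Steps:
A(V, m) = (-24 + m)/(-46 + V) (A(V, m) = (m - 24)/(V - 46) = (-24 + m)/(-46 + V))
4413/2735 + 1950/A(-15, 1*2 + 2) = 4413/2735 + 1950/(((-24 + (1*2 + 2))/(-46 - 15))) = 4413*(1/2735) + 1950/(((-24 + (2 + 2))/(-61))) = 4413/2735 + 1950/((-(-24 + 4)/61)) = 4413/2735 + 1950/((-1/61*(-20))) = 4413/2735 + 1950/(20/61) = 4413/2735 + 1950*(61/20) = 4413/2735 + 11895/2 = 32541651/5470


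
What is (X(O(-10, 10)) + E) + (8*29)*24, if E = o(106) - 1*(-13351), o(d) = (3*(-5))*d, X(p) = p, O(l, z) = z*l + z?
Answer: 17239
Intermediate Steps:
O(l, z) = z + l*z (O(l, z) = l*z + z = z + l*z)
o(d) = -15*d
E = 11761 (E = -15*106 - 1*(-13351) = -1590 + 13351 = 11761)
(X(O(-10, 10)) + E) + (8*29)*24 = (10*(1 - 10) + 11761) + (8*29)*24 = (10*(-9) + 11761) + 232*24 = (-90 + 11761) + 5568 = 11671 + 5568 = 17239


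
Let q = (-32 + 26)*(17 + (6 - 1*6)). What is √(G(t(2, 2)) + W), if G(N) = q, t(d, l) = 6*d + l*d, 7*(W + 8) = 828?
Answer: √406/7 ≈ 2.8785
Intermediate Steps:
W = 772/7 (W = -8 + (⅐)*828 = -8 + 828/7 = 772/7 ≈ 110.29)
t(d, l) = 6*d + d*l
q = -102 (q = -6*(17 + (6 - 6)) = -6*(17 + 0) = -6*17 = -102)
G(N) = -102
√(G(t(2, 2)) + W) = √(-102 + 772/7) = √(58/7) = √406/7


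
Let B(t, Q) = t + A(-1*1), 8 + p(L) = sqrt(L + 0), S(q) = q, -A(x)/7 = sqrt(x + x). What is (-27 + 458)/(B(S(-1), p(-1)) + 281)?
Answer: 8620/5607 + 431*I*sqrt(2)/11214 ≈ 1.5374 + 0.054354*I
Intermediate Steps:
A(x) = -7*sqrt(2)*sqrt(x) (A(x) = -7*sqrt(x + x) = -7*sqrt(2)*sqrt(x))
p(L) = -8 + sqrt(L) (p(L) = -8 + sqrt(L + 0) = -8 + sqrt(L))
B(t, Q) = t - 7*I*sqrt(2) (B(t, Q) = t - 7*sqrt(2)*sqrt(-1*1) = t - 7*sqrt(2)*sqrt(-1) = t - 7*sqrt(2)*I = t - 7*I*sqrt(2))
(-27 + 458)/(B(S(-1), p(-1)) + 281) = (-27 + 458)/((-1 - 7*I*sqrt(2)) + 281) = 431/(280 - 7*I*sqrt(2))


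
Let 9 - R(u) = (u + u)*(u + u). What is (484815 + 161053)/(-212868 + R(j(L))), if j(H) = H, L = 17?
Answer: -645868/214015 ≈ -3.0179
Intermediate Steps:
R(u) = 9 - 4*u**2 (R(u) = 9 - (u + u)*(u + u) = 9 - 2*u*2*u = 9 - 4*u**2)
(484815 + 161053)/(-212868 + R(j(L))) = (484815 + 161053)/(-212868 + (9 - 4*17**2)) = 645868/(-212868 + (9 - 4*289)) = 645868/(-212868 + (9 - 1156)) = 645868/(-212868 - 1147) = 645868/(-214015) = 645868*(-1/214015) = -645868/214015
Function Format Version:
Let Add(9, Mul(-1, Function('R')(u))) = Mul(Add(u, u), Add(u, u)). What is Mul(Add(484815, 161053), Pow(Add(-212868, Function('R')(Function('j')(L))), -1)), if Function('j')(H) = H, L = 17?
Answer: Rational(-645868, 214015) ≈ -3.0179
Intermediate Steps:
Function('R')(u) = Add(9, Mul(-4, Pow(u, 2))) (Function('R')(u) = Add(9, Mul(-1, Mul(Add(u, u), Add(u, u)))) = Add(9, Mul(-1, Mul(Mul(2, u), Mul(2, u)))) = Add(9, Mul(-1, Mul(4, Pow(u, 2)))) = Add(9, Mul(-4, Pow(u, 2))))
Mul(Add(484815, 161053), Pow(Add(-212868, Function('R')(Function('j')(L))), -1)) = Mul(Add(484815, 161053), Pow(Add(-212868, Add(9, Mul(-4, Pow(17, 2)))), -1)) = Mul(645868, Pow(Add(-212868, Add(9, Mul(-4, 289))), -1)) = Mul(645868, Pow(Add(-212868, Add(9, -1156)), -1)) = Mul(645868, Pow(Add(-212868, -1147), -1)) = Mul(645868, Pow(-214015, -1)) = Mul(645868, Rational(-1, 214015)) = Rational(-645868, 214015)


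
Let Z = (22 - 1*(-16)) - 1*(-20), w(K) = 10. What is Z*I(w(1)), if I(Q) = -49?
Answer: -2842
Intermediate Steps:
Z = 58 (Z = (22 + 16) + 20 = 38 + 20 = 58)
Z*I(w(1)) = 58*(-49) = -2842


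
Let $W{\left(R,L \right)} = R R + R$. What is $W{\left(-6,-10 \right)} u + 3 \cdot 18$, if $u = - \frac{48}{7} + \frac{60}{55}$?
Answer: $- \frac{9162}{77} \approx -118.99$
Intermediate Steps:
$u = - \frac{444}{77}$ ($u = \left(-48\right) \frac{1}{7} + 60 \cdot \frac{1}{55} = - \frac{48}{7} + \frac{12}{11} = - \frac{444}{77} \approx -5.7662$)
$W{\left(R,L \right)} = R + R^{2}$ ($W{\left(R,L \right)} = R^{2} + R = R + R^{2}$)
$W{\left(-6,-10 \right)} u + 3 \cdot 18 = - 6 \left(1 - 6\right) \left(- \frac{444}{77}\right) + 3 \cdot 18 = \left(-6\right) \left(-5\right) \left(- \frac{444}{77}\right) + 54 = 30 \left(- \frac{444}{77}\right) + 54 = - \frac{13320}{77} + 54 = - \frac{9162}{77}$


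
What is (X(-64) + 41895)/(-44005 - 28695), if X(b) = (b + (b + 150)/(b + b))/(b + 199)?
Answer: -361968661/628128000 ≈ -0.57627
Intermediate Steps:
X(b) = (b + (150 + b)/(2*b))/(199 + b) (X(b) = (b + (150 + b)/((2*b)))/(199 + b) = (b + (150 + b)*(1/(2*b)))/(199 + b) = (b + (150 + b)/(2*b))/(199 + b))
(X(-64) + 41895)/(-44005 - 28695) = ((75 + (-64)**2 + (1/2)*(-64))/((-64)*(199 - 64)) + 41895)/(-44005 - 28695) = (-1/64*(75 + 4096 - 32)/135 + 41895)/(-72700) = (-1/64*1/135*4139 + 41895)*(-1/72700) = (-4139/8640 + 41895)*(-1/72700) = (361968661/8640)*(-1/72700) = -361968661/628128000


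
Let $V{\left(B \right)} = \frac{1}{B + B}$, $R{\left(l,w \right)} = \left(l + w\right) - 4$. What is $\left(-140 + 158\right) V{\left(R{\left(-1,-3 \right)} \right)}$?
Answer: $- \frac{9}{8} \approx -1.125$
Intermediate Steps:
$R{\left(l,w \right)} = -4 + l + w$
$V{\left(B \right)} = \frac{1}{2 B}$
$\left(-140 + 158\right) V{\left(R{\left(-1,-3 \right)} \right)} = \left(-140 + 158\right) \frac{1}{2 \left(-4 - 1 - 3\right)} = 18 \frac{1}{2 \left(-8\right)} = 18 \cdot \frac{1}{2} \left(- \frac{1}{8}\right) = 18 \left(- \frac{1}{16}\right) = - \frac{9}{8}$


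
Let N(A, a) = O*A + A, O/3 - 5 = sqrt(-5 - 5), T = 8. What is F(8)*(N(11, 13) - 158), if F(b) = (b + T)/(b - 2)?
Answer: 48 + 88*I*sqrt(10) ≈ 48.0 + 278.28*I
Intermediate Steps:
F(b) = (8 + b)/(-2 + b) (F(b) = (b + 8)/(b - 2) = (8 + b)/(-2 + b))
O = 15 + 3*I*sqrt(10) (O = 15 + 3*sqrt(-5 - 5) = 15 + 3*sqrt(-10) = 15 + 3*(I*sqrt(10)) = 15 + 3*I*sqrt(10) ≈ 15.0 + 9.4868*I)
N(A, a) = A + A*(15 + 3*I*sqrt(10)) (N(A, a) = (15 + 3*I*sqrt(10))*A + A = A*(15 + 3*I*sqrt(10)) + A = A + A*(15 + 3*I*sqrt(10)))
F(8)*(N(11, 13) - 158) = ((8 + 8)/(-2 + 8))*(11*(16 + 3*I*sqrt(10)) - 158) = (16/6)*((176 + 33*I*sqrt(10)) - 158) = ((1/6)*16)*(18 + 33*I*sqrt(10)) = 8*(18 + 33*I*sqrt(10))/3 = 48 + 88*I*sqrt(10)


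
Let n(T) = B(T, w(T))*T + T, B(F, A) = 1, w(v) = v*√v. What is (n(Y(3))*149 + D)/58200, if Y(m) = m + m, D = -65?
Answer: 1723/58200 ≈ 0.029605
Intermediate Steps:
w(v) = v^(3/2)
Y(m) = 2*m
n(T) = 2*T (n(T) = 1*T + T = T + T = 2*T)
(n(Y(3))*149 + D)/58200 = ((2*(2*3))*149 - 65)/58200 = ((2*6)*149 - 65)*(1/58200) = (12*149 - 65)*(1/58200) = (1788 - 65)*(1/58200) = 1723*(1/58200) = 1723/58200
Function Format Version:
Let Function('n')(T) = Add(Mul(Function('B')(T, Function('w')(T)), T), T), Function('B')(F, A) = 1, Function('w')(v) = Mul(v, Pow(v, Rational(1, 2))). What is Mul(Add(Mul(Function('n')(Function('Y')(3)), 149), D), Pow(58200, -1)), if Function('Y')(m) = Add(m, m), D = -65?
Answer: Rational(1723, 58200) ≈ 0.029605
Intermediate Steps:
Function('w')(v) = Pow(v, Rational(3, 2))
Function('Y')(m) = Mul(2, m)
Function('n')(T) = Mul(2, T) (Function('n')(T) = Add(Mul(1, T), T) = Add(T, T) = Mul(2, T))
Mul(Add(Mul(Function('n')(Function('Y')(3)), 149), D), Pow(58200, -1)) = Mul(Add(Mul(Mul(2, Mul(2, 3)), 149), -65), Pow(58200, -1)) = Mul(Add(Mul(Mul(2, 6), 149), -65), Rational(1, 58200)) = Mul(Add(Mul(12, 149), -65), Rational(1, 58200)) = Mul(Add(1788, -65), Rational(1, 58200)) = Mul(1723, Rational(1, 58200)) = Rational(1723, 58200)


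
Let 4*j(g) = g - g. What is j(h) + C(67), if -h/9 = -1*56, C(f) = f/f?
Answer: 1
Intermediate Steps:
C(f) = 1
h = 504 (h = -(-9)*56 = -9*(-56) = 504)
j(g) = 0 (j(g) = (g - g)/4 = (¼)*0 = 0)
j(h) + C(67) = 0 + 1 = 1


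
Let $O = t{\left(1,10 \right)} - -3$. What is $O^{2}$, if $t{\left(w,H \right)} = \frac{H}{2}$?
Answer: $64$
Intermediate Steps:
$t{\left(w,H \right)} = \frac{H}{2}$ ($t{\left(w,H \right)} = H \frac{1}{2} = \frac{H}{2}$)
$O = 8$ ($O = \frac{1}{2} \cdot 10 - -3 = 5 + 3 = 8$)
$O^{2} = 8^{2} = 64$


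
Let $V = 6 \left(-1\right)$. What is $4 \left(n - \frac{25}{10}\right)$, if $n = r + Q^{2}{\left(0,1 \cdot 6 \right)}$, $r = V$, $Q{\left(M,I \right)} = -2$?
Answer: $-18$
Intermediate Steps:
$V = -6$
$r = -6$
$n = -2$ ($n = -6 + \left(-2\right)^{2} = -6 + 4 = -2$)
$4 \left(n - \frac{25}{10}\right) = 4 \left(-2 - \frac{25}{10}\right) = 4 \left(-2 - \frac{5}{2}\right) = 4 \left(- \frac{9}{2}\right) = -18$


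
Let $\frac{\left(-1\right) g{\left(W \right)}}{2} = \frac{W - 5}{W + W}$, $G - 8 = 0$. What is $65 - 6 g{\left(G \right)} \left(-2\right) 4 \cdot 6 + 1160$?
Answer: $-5860$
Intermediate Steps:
$G = 8$ ($G = 8 + 0 = 8$)
$g{\left(W \right)} = - \frac{-5 + W}{W}$ ($g{\left(W \right)} = - 2 \frac{W - 5}{W + W} = - 2 \frac{-5 + W}{2 W} = - \frac{-5 + W}{W}$)
$65 - 6 g{\left(G \right)} \left(-2\right) 4 \cdot 6 + 1160 = 65 - 6 \frac{5 - 8}{8} \left(-2\right) 4 \cdot 6 + 1160 = 65 - 6 \cdot \frac{1}{8} \left(-3\right) \left(-2\right) 4 \cdot 6 + 1160 = 65 - 6 \left(- \frac{3}{8}\right) \left(-2\right) 4 \cdot 6 + 1160 = 65 - 6 \cdot \frac{3}{4} \cdot 4 \cdot 6 + 1160 = 65 \left(-6\right) 3 \cdot 6 + 1160 = 65 \left(\left(-18\right) 6\right) + 1160 = 65 \left(-108\right) + 1160 = -7020 + 1160 = -5860$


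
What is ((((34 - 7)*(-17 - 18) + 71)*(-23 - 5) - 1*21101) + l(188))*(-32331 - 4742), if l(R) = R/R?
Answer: -125010156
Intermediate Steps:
l(R) = 1
((((34 - 7)*(-17 - 18) + 71)*(-23 - 5) - 1*21101) + l(188))*(-32331 - 4742) = ((((34 - 7)*(-17 - 18) + 71)*(-23 - 5) - 1*21101) + 1)*(-32331 - 4742) = (((27*(-35) + 71)*(-28) - 21101) + 1)*(-37073) = (((-945 + 71)*(-28) - 21101) + 1)*(-37073) = ((-874*(-28) - 21101) + 1)*(-37073) = ((24472 - 21101) + 1)*(-37073) = (3371 + 1)*(-37073) = 3372*(-37073) = -125010156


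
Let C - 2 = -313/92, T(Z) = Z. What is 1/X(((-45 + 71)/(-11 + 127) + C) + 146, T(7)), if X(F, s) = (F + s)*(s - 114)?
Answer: -2668/43341527 ≈ -6.1558e-5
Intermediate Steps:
C = -129/92 (C = 2 - 313/92 = -129/92 ≈ -1.4022)
X(F, s) = (-114 + s)*(F + s) (X(F, s) = (F + s)*(-114 + s) = (-114 + s)*(F + s))
1/X(((-45 + 71)/(-11 + 127) + C) + 146, T(7)) = 1/(7² - 114*(((-45 + 71)/(-11 + 127) - 129/92) + 146) - 114*7 + (((-45 + 71)/(-11 + 127) - 129/92) + 146)*7) = 1/(49 - 114*((26/116 - 129/92) + 146) - 798 + ((26/116 - 129/92) + 146)*7) = 1/(49 - 114*((26*(1/116) - 129/92) + 146) - 798 + ((26*(1/116) - 129/92) + 146)*7) = 1/(49 - 114*((13/58 - 129/92) + 146) - 798 + ((13/58 - 129/92) + 146)*7) = 1/(49 - 114*(-3143/2668 + 146) - 798 + (-3143/2668 + 146)*7) = 1/(49 - 114*386385/2668 - 798 + (386385/2668)*7) = 1/(49 - 22023945/1334 - 798 + 2704695/2668) = 1/(-43341527/2668) = -2668/43341527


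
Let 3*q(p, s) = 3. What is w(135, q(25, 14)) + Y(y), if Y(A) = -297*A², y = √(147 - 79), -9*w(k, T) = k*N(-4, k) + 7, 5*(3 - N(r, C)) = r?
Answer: -182284/9 ≈ -20254.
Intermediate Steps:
q(p, s) = 1 (q(p, s) = (⅓)*3 = 1)
N(r, C) = 3 - r/5
w(k, T) = -7/9 - 19*k/45 (w(k, T) = -(k*(3 - ⅕*(-4)) + 7)/9 = -(k*(3 + ⅘) + 7)/9 = -(k*(19/5) + 7)/9 = -(19*k/5 + 7)/9 = -(7 + 19*k/5)/9 = -7/9 - 19*k/45)
y = 2*√17 (y = √68 = 2*√17 ≈ 8.2462)
w(135, q(25, 14)) + Y(y) = (-7/9 - 19/45*135) - 297*(2*√17)² = (-7/9 - 57) - 297*68 = -520/9 - 20196 = -182284/9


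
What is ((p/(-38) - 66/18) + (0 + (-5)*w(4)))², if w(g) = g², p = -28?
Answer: 22344529/3249 ≈ 6877.4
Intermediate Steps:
((p/(-38) - 66/18) + (0 + (-5)*w(4)))² = ((-28/(-38) - 66/18) + (0 - 5*4²))² = ((-28*(-1/38) - 66*1/18) + (0 - 1*5*16))² = ((14/19 - 11/3) + (0 - 5*16))² = (-167/57 + (0 - 80))² = (-167/57 - 80)² = (-4727/57)² = 22344529/3249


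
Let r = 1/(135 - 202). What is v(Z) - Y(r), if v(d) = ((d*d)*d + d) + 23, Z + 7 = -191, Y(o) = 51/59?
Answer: -457991504/59 ≈ -7.7626e+6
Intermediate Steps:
r = -1/67 (r = 1/(-67) = -1/67 ≈ -0.014925)
Y(o) = 51/59 (Y(o) = 51*(1/59) = 51/59)
Z = -198 (Z = -7 - 191 = -198)
v(d) = 23 + d + d³ (v(d) = (d²*d + d) + 23 = (d³ + d) + 23 = (d + d³) + 23 = 23 + d + d³)
v(Z) - Y(r) = (23 - 198 + (-198)³) - 1*51/59 = (23 - 198 - 7762392) - 51/59 = -7762567 - 51/59 = -457991504/59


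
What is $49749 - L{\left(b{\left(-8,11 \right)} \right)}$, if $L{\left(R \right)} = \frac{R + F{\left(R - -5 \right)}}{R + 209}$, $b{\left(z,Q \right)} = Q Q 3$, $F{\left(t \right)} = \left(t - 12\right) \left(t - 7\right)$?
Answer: $\frac{28327549}{572} \approx 49524.0$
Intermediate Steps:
$F{\left(t \right)} = \left(-12 + t\right) \left(-7 + t\right)$
$b{\left(z,Q \right)} = 3 Q^{2}$ ($b{\left(z,Q \right)} = Q^{2} \cdot 3 = 3 Q^{2}$)
$L{\left(R \right)} = \frac{-11 + \left(5 + R\right)^{2} - 18 R}{209 + R}$ ($L{\left(R \right)} = \frac{R + \left(84 + \left(R - -5\right)^{2} - 19 \left(R - -5\right)\right)}{R + 209} = \frac{R + \left(84 + \left(R + 5\right)^{2} - 19 \left(R + 5\right)\right)}{209 + R} = \frac{R + \left(84 + \left(5 + R\right)^{2} - 19 \left(5 + R\right)\right)}{209 + R} = \frac{R + \left(84 + \left(5 + R\right)^{2} - \left(95 + 19 R\right)\right)}{209 + R} = \frac{R - \left(11 - \left(5 + R\right)^{2} + 19 R\right)}{209 + R} = \frac{-11 + \left(5 + R\right)^{2} - 18 R}{209 + R}$)
$49749 - L{\left(b{\left(-8,11 \right)} \right)} = 49749 - \frac{14 + \left(3 \cdot 11^{2}\right)^{2} - 8 \cdot 3 \cdot 11^{2}}{209 + 3 \cdot 11^{2}} = 49749 - \frac{14 + \left(3 \cdot 121\right)^{2} - 8 \cdot 3 \cdot 121}{209 + 3 \cdot 121} = 49749 - \frac{14 + 363^{2} - 2904}{209 + 363} = 49749 - \frac{14 + 131769 - 2904}{572} = 49749 - \frac{1}{572} \cdot 128879 = 49749 - \frac{128879}{572} = \frac{28327549}{572}$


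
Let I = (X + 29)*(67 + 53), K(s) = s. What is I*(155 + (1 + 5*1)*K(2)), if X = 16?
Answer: 901800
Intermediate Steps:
I = 5400 (I = (16 + 29)*(67 + 53) = 45*120 = 5400)
I*(155 + (1 + 5*1)*K(2)) = 5400*(155 + (1 + 5*1)*2) = 5400*(155 + (1 + 5)*2) = 5400*(155 + 6*2) = 5400*(155 + 12) = 5400*167 = 901800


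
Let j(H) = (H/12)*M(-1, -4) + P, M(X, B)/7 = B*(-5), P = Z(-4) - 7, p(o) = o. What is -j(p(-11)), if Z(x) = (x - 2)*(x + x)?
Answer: 262/3 ≈ 87.333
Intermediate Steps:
Z(x) = 2*x*(-2 + x) (Z(x) = (-2 + x)*(2*x) = 2*x*(-2 + x))
P = 41 (P = 2*(-4)*(-2 - 4) - 7 = 2*(-4)*(-6) - 7 = 48 - 7 = 41)
M(X, B) = -35*B (M(X, B) = 7*(B*(-5)) = 7*(-5*B) = -35*B)
j(H) = 41 + 35*H/3 (j(H) = (H/12)*(-35*(-4)) + 41 = (H*(1/12))*140 + 41 = (H/12)*140 + 41 = 35*H/3 + 41 = 41 + 35*H/3)
-j(p(-11)) = -(41 + (35/3)*(-11)) = -(41 - 385/3) = -1*(-262/3) = 262/3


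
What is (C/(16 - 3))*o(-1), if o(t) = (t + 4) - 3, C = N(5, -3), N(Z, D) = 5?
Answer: 0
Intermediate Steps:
C = 5
o(t) = 1 + t (o(t) = (4 + t) - 3 = 1 + t)
(C/(16 - 3))*o(-1) = (5/(16 - 3))*(1 - 1) = (5/13)*0 = 0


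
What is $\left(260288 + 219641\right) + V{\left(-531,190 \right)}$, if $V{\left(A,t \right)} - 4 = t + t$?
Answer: $480313$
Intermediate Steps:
$V{\left(A,t \right)} = 4 + 2 t$ ($V{\left(A,t \right)} = 4 + \left(t + t\right) = 4 + 2 t$)
$\left(260288 + 219641\right) + V{\left(-531,190 \right)} = \left(260288 + 219641\right) + \left(4 + 2 \cdot 190\right) = 479929 + \left(4 + 380\right) = 479929 + 384 = 480313$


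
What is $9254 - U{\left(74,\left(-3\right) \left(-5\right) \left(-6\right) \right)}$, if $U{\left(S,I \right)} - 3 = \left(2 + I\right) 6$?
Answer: $9779$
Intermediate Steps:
$U{\left(S,I \right)} = 15 + 6 I$ ($U{\left(S,I \right)} = 3 + \left(2 + I\right) 6 = 3 + \left(12 + 6 I\right) = 15 + 6 I$)
$9254 - U{\left(74,\left(-3\right) \left(-5\right) \left(-6\right) \right)} = 9254 - \left(15 + 6 \left(-3\right) \left(-5\right) \left(-6\right)\right) = 9254 - \left(15 + 6 \cdot 15 \left(-6\right)\right) = 9254 - \left(15 + 6 \left(-90\right)\right) = 9254 - \left(15 - 540\right) = 9254 - -525 = 9254 + 525 = 9779$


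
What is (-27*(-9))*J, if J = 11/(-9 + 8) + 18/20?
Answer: -24543/10 ≈ -2454.3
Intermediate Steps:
J = -101/10 (J = 11/(-1) + 18*(1/20) = 11*(-1) + 9/10 = -11 + 9/10 = -101/10 ≈ -10.100)
(-27*(-9))*J = -27*(-9)*(-101/10) = 243*(-101/10) = -24543/10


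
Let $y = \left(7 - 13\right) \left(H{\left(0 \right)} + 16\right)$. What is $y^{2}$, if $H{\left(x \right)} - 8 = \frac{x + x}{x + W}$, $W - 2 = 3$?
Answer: $20736$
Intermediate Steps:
$W = 5$ ($W = 2 + 3 = 5$)
$H{\left(x \right)} = 8 + \frac{2 x}{5 + x}$ ($H{\left(x \right)} = 8 + \frac{x + x}{x + 5} = 8 + \frac{2 x}{5 + x}$)
$y = -144$ ($y = \left(7 - 13\right) \left(\frac{10 \left(4 + 0\right)}{5 + 0} + 16\right) = - 6 \left(10 \cdot \frac{1}{5} \cdot 4 + 16\right) = - 6 \left(8 + 16\right) = \left(-6\right) 24 = -144$)
$y^{2} = \left(-144\right)^{2} = 20736$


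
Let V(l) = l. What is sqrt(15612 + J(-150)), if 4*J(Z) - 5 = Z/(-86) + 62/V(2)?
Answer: 3*sqrt(12837349)/86 ≈ 124.99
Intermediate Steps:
J(Z) = 9 - Z/344 (J(Z) = 5/4 + (Z/(-86) + 62/2)/4 = 5/4 + (Z*(-1/86) + 62*(1/2))/4 = 5/4 + (-Z/86 + 31)/4 = 5/4 + (31 - Z/86)/4 = 5/4 + (31/4 - Z/344) = 9 - Z/344)
sqrt(15612 + J(-150)) = sqrt(15612 + (9 - 1/344*(-150))) = sqrt(15612 + (9 + 75/172)) = sqrt(15612 + 1623/172) = sqrt(2686887/172) = 3*sqrt(12837349)/86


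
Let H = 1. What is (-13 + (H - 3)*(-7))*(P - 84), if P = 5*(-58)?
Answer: -374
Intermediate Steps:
P = -290
(-13 + (H - 3)*(-7))*(P - 84) = (-13 + (1 - 3)*(-7))*(-290 - 84) = (-13 - 2*(-7))*(-374) = (-13 + 14)*(-374) = 1*(-374) = -374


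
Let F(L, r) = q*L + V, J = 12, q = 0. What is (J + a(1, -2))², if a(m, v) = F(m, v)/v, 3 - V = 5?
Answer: 169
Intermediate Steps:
V = -2 (V = 3 - 1*5 = 3 - 5 = -2)
F(L, r) = -2 (F(L, r) = 0*L - 2 = 0 - 2 = -2)
a(m, v) = -2/v
(J + a(1, -2))² = (12 - 2/(-2))² = (12 - 2*(-½))² = (12 + 1)² = 13² = 169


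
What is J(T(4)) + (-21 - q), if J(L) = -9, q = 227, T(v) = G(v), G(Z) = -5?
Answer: -257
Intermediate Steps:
T(v) = -5
J(T(4)) + (-21 - q) = -9 + (-21 - 1*227) = -9 + (-21 - 227) = -9 - 248 = -257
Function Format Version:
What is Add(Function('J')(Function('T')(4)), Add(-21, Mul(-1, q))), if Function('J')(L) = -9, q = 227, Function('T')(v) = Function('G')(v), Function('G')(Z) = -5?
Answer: -257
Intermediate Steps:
Function('T')(v) = -5
Add(Function('J')(Function('T')(4)), Add(-21, Mul(-1, q))) = Add(-9, Add(-21, Mul(-1, 227))) = Add(-9, Add(-21, -227)) = Add(-9, -248) = -257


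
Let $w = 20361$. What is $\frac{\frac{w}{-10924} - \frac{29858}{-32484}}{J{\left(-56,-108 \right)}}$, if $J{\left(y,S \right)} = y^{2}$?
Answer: $- \frac{83809483}{278206489344} \approx -0.00030125$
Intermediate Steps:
$\frac{\frac{w}{-10924} - \frac{29858}{-32484}}{J{\left(-56,-108 \right)}} = \frac{\frac{20361}{-10924} - \frac{29858}{-32484}}{\left(-56\right)^{2}} = \frac{20361 \left(- \frac{1}{10924}\right) - - \frac{14929}{16242}}{3136} = \left(- \frac{20361}{10924} + \frac{14929}{16242}\right) \frac{1}{3136} = \left(- \frac{83809483}{88713804}\right) \frac{1}{3136} = - \frac{83809483}{278206489344}$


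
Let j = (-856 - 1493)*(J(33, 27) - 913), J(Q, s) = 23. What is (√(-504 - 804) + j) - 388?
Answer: 2090222 + 2*I*√327 ≈ 2.0902e+6 + 36.166*I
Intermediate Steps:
j = 2090610 (j = (-856 - 1493)*(23 - 913) = -2349*(-890) = 2090610)
(√(-504 - 804) + j) - 388 = (√(-504 - 804) + 2090610) - 388 = (√(-1308) + 2090610) - 388 = (2*I*√327 + 2090610) - 388 = (2090610 + 2*I*√327) - 388 = 2090222 + 2*I*√327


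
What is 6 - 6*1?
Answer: 0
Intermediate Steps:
6 - 6*1 = 6 - 6 = 0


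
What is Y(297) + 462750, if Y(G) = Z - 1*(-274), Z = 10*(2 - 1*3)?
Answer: 463014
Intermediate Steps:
Z = -10 (Z = 10*(2 - 3) = 10*(-1) = -10)
Y(G) = 264 (Y(G) = -10 - 1*(-274) = -10 + 274 = 264)
Y(297) + 462750 = 264 + 462750 = 463014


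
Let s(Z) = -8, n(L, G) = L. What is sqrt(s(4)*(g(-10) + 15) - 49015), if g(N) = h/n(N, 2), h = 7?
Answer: I*sqrt(1228235)/5 ≈ 221.65*I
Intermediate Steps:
g(N) = 7/N
sqrt(s(4)*(g(-10) + 15) - 49015) = sqrt(-8*(7/(-10) + 15) - 49015) = sqrt(-8*(7*(-1/10) + 15) - 49015) = sqrt(-8*(-7/10 + 15) - 49015) = sqrt(-8*143/10 - 49015) = sqrt(-572/5 - 49015) = sqrt(-245647/5) = I*sqrt(1228235)/5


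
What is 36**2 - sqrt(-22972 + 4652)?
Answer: 1296 - 4*I*sqrt(1145) ≈ 1296.0 - 135.35*I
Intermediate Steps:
36**2 - sqrt(-22972 + 4652) = 1296 - sqrt(-18320) = 1296 - 4*I*sqrt(1145)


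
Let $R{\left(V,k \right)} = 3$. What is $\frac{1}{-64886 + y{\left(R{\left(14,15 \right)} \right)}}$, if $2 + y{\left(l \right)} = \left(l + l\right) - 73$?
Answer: $- \frac{1}{64955} \approx -1.5395 \cdot 10^{-5}$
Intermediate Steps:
$y{\left(l \right)} = -75 + 2 l$ ($y{\left(l \right)} = -2 + \left(\left(l + l\right) - 73\right) = -2 + \left(2 l - 73\right) = -2 + \left(-73 + 2 l\right) = -75 + 2 l$)
$\frac{1}{-64886 + y{\left(R{\left(14,15 \right)} \right)}} = \frac{1}{-64886 + \left(-75 + 2 \cdot 3\right)} = \frac{1}{-64886 + \left(-75 + 6\right)} = \frac{1}{-64886 - 69} = \frac{1}{-64955} = - \frac{1}{64955}$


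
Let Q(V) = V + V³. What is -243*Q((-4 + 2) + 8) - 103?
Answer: -54049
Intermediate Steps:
-243*Q((-4 + 2) + 8) - 103 = -243*(((-4 + 2) + 8) + ((-4 + 2) + 8)³) - 103 = -243*((-2 + 8) + (-2 + 8)³) - 103 = -243*(6 + 6³) - 103 = -243*(6 + 216) - 103 = -243*222 - 103 = -53946 - 103 = -54049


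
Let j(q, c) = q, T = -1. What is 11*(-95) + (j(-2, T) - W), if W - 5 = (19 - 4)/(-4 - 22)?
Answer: -27337/26 ≈ -1051.4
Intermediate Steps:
W = 115/26 (W = 5 + (19 - 4)/(-4 - 22) = 5 + 15/(-26) = 5 + 15*(-1/26) = 5 - 15/26 = 115/26 ≈ 4.4231)
11*(-95) + (j(-2, T) - W) = 11*(-95) + (-2 - 1*115/26) = -1045 + (-2 - 115/26) = -1045 - 167/26 = -27337/26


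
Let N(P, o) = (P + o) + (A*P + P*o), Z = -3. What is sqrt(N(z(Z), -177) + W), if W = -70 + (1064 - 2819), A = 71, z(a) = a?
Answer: I*sqrt(1687) ≈ 41.073*I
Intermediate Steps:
N(P, o) = o + 72*P + P*o (N(P, o) = (P + o) + (71*P + P*o) = o + 72*P + P*o)
W = -1825 (W = -70 - 1755 = -1825)
sqrt(N(z(Z), -177) + W) = sqrt((-177 + 72*(-3) - 3*(-177)) - 1825) = sqrt((-177 - 216 + 531) - 1825) = sqrt(138 - 1825) = sqrt(-1687) = I*sqrt(1687)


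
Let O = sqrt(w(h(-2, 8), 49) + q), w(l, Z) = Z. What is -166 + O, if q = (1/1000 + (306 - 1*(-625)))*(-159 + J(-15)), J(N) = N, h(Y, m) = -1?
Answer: -166 + I*sqrt(404862935)/50 ≈ -166.0 + 402.42*I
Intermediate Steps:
q = -80997087/500 (q = (1/1000 + (306 - 1*(-625)))*(-159 - 15) = (1/1000 + (306 + 625))*(-174) = (1/1000 + 931)*(-174) = (931001/1000)*(-174) = -80997087/500 ≈ -1.6199e+5)
O = I*sqrt(404862935)/50 (O = sqrt(49 - 80997087/500) = sqrt(-80972587/500) = I*sqrt(404862935)/50 ≈ 402.42*I)
-166 + O = -166 + I*sqrt(404862935)/50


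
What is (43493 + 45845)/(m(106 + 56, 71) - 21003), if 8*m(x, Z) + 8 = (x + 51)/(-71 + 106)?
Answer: -25014640/5880907 ≈ -4.2535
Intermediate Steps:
m(x, Z) = -229/280 + x/280 (m(x, Z) = -1 + ((x + 51)/(-71 + 106))/8 = -1 + ((51 + x)/35)/8 = -1 + ((51 + x)*(1/35))/8 = -1 + (51/35 + x/35)/8 = -1 + (51/280 + x/280) = -229/280 + x/280)
(43493 + 45845)/(m(106 + 56, 71) - 21003) = (43493 + 45845)/((-229/280 + (106 + 56)/280) - 21003) = 89338/((-229/280 + (1/280)*162) - 21003) = 89338/((-229/280 + 81/140) - 21003) = 89338/(-67/280 - 21003) = 89338/(-5880907/280) = 89338*(-280/5880907) = -25014640/5880907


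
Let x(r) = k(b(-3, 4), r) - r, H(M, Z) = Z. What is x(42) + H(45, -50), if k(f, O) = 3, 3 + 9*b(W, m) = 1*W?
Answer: -89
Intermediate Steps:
b(W, m) = -⅓ + W/9 (b(W, m) = -⅓ + (1*W)/9 = -⅓ + W/9)
x(r) = 3 - r
x(42) + H(45, -50) = (3 - 1*42) - 50 = (3 - 42) - 50 = -39 - 50 = -89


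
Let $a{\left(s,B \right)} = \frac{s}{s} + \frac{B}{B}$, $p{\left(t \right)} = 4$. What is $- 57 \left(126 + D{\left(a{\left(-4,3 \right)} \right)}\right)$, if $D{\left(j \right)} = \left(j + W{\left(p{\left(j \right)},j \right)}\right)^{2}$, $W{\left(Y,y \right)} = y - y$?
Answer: $-7410$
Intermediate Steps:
$W{\left(Y,y \right)} = 0$
$a{\left(s,B \right)} = 2$ ($a{\left(s,B \right)} = 1 + 1 = 2$)
$D{\left(j \right)} = j^{2}$ ($D{\left(j \right)} = \left(j + 0\right)^{2} = j^{2}$)
$- 57 \left(126 + D{\left(a{\left(-4,3 \right)} \right)}\right) = - 57 \left(126 + 2^{2}\right) = - 57 \left(126 + 4\right) = \left(-57\right) 130 = -7410$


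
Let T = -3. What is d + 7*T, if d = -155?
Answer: -176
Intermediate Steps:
d + 7*T = -155 + 7*(-3) = -155 - 21 = -176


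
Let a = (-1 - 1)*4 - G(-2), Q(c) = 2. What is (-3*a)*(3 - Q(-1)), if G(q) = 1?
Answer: 27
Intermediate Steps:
a = -9 (a = (-1 - 1)*4 - 1*1 = -2*4 - 1 = -8 - 1 = -9)
(-3*a)*(3 - Q(-1)) = (-3*(-9))*(3 - 1*2) = 27*(3 - 2) = 27*1 = 27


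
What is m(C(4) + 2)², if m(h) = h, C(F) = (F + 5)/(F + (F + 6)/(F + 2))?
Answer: 3721/289 ≈ 12.875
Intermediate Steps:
C(F) = (5 + F)/(F + (6 + F)/(2 + F))
m(C(4) + 2)² = ((10 + 4² + 7*4)/(6 + 4² + 3*4) + 2)² = ((10 + 16 + 28)/(6 + 16 + 12) + 2)² = (54/34 + 2)² = ((1/34)*54 + 2)² = (27/17 + 2)² = (61/17)² = 3721/289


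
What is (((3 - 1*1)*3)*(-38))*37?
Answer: -8436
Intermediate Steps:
(((3 - 1*1)*3)*(-38))*37 = (((3 - 1)*3)*(-38))*37 = ((2*3)*(-38))*37 = (6*(-38))*37 = -228*37 = -8436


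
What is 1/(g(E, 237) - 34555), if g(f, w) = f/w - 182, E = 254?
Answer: -237/8232415 ≈ -2.8789e-5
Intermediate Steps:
g(f, w) = -182 + f/w (g(f, w) = f/w - 182 = -182 + f/w)
1/(g(E, 237) - 34555) = 1/((-182 + 254/237) - 34555) = 1/(-42880/237 - 34555) = 1/(-8232415/237) = -237/8232415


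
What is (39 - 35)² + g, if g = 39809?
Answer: 39825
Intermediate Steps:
(39 - 35)² + g = (39 - 35)² + 39809 = 4² + 39809 = 16 + 39809 = 39825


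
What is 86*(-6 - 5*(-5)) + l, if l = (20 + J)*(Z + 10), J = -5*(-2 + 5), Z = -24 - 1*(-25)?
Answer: 1689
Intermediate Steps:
Z = 1 (Z = -24 + 25 = 1)
J = -15 (J = -5*3 = -15)
l = 55 (l = (20 - 15)*(1 + 10) = 5*11 = 55)
86*(-6 - 5*(-5)) + l = 86*(-6 - 5*(-5)) + 55 = 86*(-6 + 25) + 55 = 86*19 + 55 = 1634 + 55 = 1689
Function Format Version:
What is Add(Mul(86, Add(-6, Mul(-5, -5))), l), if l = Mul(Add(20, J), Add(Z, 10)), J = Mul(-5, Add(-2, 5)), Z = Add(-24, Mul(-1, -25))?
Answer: 1689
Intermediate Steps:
Z = 1 (Z = Add(-24, 25) = 1)
J = -15 (J = Mul(-5, 3) = -15)
l = 55 (l = Mul(Add(20, -15), Add(1, 10)) = Mul(5, 11) = 55)
Add(Mul(86, Add(-6, Mul(-5, -5))), l) = Add(Mul(86, Add(-6, Mul(-5, -5))), 55) = Add(Mul(86, Add(-6, 25)), 55) = Add(Mul(86, 19), 55) = Add(1634, 55) = 1689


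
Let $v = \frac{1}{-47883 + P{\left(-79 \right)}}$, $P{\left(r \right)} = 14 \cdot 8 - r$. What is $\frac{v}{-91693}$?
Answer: $\frac{1}{4373022556} \approx 2.2867 \cdot 10^{-10}$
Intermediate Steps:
$P{\left(r \right)} = 112 - r$
$v = - \frac{1}{47692}$ ($v = \frac{1}{-47883 + \left(112 - -79\right)} = \frac{1}{-47883 + \left(112 + 79\right)} = \frac{1}{-47883 + 191} = \frac{1}{-47692} = - \frac{1}{47692} \approx -2.0968 \cdot 10^{-5}$)
$\frac{v}{-91693} = - \frac{1}{47692 \left(-91693\right)} = \left(- \frac{1}{47692}\right) \left(- \frac{1}{91693}\right) = \frac{1}{4373022556}$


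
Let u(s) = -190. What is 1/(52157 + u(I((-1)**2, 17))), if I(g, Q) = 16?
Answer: 1/51967 ≈ 1.9243e-5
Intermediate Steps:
1/(52157 + u(I((-1)**2, 17))) = 1/(52157 - 190) = 1/51967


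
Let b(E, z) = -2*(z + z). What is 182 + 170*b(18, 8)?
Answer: -5258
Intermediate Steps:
b(E, z) = -4*z
182 + 170*b(18, 8) = 182 + 170*(-4*8) = 182 + 170*(-32) = 182 - 5440 = -5258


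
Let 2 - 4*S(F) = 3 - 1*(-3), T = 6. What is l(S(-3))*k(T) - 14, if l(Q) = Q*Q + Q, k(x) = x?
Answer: -14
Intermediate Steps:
S(F) = -1 (S(F) = ½ - (3 - 1*(-3))/4 = ½ - (3 + 3)/4 = ½ - ¼*6 = ½ - 3/2 = -1)
l(Q) = Q + Q² (l(Q) = Q² + Q = Q + Q²)
l(S(-3))*k(T) - 14 = -(1 - 1)*6 - 14 = -1*0*6 - 14 = 0*6 - 14 = 0 - 14 = -14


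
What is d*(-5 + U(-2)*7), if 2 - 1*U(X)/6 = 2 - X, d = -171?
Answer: 15219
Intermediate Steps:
U(X) = 6*X (U(X) = 12 - 6*(2 - X) = 12 + (-12 + 6*X) = 6*X)
d*(-5 + U(-2)*7) = -171*(-5 + (6*(-2))*7) = -171*(-5 - 12*7) = -171*(-5 - 84) = -171*(-89) = 15219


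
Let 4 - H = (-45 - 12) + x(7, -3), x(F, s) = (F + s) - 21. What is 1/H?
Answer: 1/78 ≈ 0.012821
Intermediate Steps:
x(F, s) = -21 + F + s
H = 78 (H = 4 - ((-45 - 12) + (-21 + 7 - 3)) = 4 - (-57 - 17) = 4 - 1*(-74) = 4 + 74 = 78)
1/H = 1/78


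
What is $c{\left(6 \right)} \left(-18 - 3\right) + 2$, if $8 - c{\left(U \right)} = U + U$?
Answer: $86$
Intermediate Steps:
$c{\left(U \right)} = 8 - 2 U$ ($c{\left(U \right)} = 8 - \left(U + U\right) = 8 - 2 U$)
$c{\left(6 \right)} \left(-18 - 3\right) + 2 = \left(8 - 12\right) \left(-18 - 3\right) + 2 = \left(-4\right) \left(-21\right) + 2 = 84 + 2 = 86$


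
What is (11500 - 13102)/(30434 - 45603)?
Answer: 1602/15169 ≈ 0.10561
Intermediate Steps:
(11500 - 13102)/(30434 - 45603) = -1602/(-15169) = -1602*(-1/15169) = 1602/15169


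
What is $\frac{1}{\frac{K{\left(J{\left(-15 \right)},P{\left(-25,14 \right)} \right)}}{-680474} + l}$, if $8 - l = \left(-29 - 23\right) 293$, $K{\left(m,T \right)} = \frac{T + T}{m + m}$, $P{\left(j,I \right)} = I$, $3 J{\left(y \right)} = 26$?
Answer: $\frac{8846162}{134850893507} \approx 6.56 \cdot 10^{-5}$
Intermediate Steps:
$J{\left(y \right)} = \frac{26}{3}$ ($J{\left(y \right)} = \frac{1}{3} \cdot 26 = \frac{26}{3}$)
$K{\left(m,T \right)} = \frac{T}{m}$ ($K{\left(m,T \right)} = \frac{2 T}{2 m} = 2 T \frac{1}{2 m} = \frac{T}{m}$)
$l = 15244$ ($l = 8 - \left(-29 - 23\right) 293 = 8 - \left(-52\right) 293 = 8 - -15236 = 8 + 15236 = 15244$)
$\frac{1}{\frac{K{\left(J{\left(-15 \right)},P{\left(-25,14 \right)} \right)}}{-680474} + l} = \frac{1}{\frac{14 \frac{1}{\frac{26}{3}}}{-680474} + 15244} = \frac{1}{14 \cdot \frac{3}{26} \left(- \frac{1}{680474}\right) + 15244} = \frac{1}{\frac{21}{13} \left(- \frac{1}{680474}\right) + 15244} = \frac{1}{- \frac{21}{8846162} + 15244} = \frac{1}{\frac{134850893507}{8846162}} = \frac{8846162}{134850893507}$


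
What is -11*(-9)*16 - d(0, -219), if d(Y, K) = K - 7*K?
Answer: 270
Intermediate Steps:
d(Y, K) = -6*K
-11*(-9)*16 - d(0, -219) = -11*(-9)*16 - (-6)*(-219) = 99*16 - 1*1314 = 1584 - 1314 = 270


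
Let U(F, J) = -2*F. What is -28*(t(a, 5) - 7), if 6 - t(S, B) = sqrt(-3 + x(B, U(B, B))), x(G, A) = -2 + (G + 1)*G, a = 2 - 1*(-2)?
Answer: 168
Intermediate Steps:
a = 4 (a = 2 + 2 = 4)
x(G, A) = -2 + G*(1 + G) (x(G, A) = -2 + (1 + G)*G = -2 + G*(1 + G))
t(S, B) = 6 - sqrt(-5 + B + B**2) (t(S, B) = 6 - sqrt(-3 + (-2 + B + B**2)) = 6 - sqrt(-5 + B + B**2))
-28*(t(a, 5) - 7) = -28*((6 - sqrt(-5 + 5 + 5**2)) - 7) = -28*((6 - sqrt(-5 + 5 + 25)) - 7) = -28*((6 - sqrt(25)) - 7) = -28*((6 - 1*5) - 7) = -28*((6 - 5) - 7) = -28*(1 - 7) = -28*(-6) = 168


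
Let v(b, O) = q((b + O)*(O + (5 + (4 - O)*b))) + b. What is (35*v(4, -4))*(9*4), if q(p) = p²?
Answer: 5040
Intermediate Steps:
v(b, O) = b + (O + b)²*(5 + O + b*(4 - O))² (v(b, O) = ((b + O)*(O + (5 + (4 - O)*b)))² + b = ((O + b)*(O + (5 + b*(4 - O))))² + b = ((O + b)*(5 + O + b*(4 - O)))² + b = (O + b)²*(5 + O + b*(4 - O))² + b = b + (O + b)²*(5 + O + b*(4 - O))²)
(35*v(4, -4))*(9*4) = (35*(4 + ((-4)² + 4*4² + 5*(-4) + 5*4 - 1*(-4)*4² - 1*4*(-4)² + 5*(-4)*4)²))*(9*4) = (35*(4 + (16 + 4*16 - 20 + 20 - 1*(-4)*16 - 1*4*16 - 80)²))*36 = (35*(4 + (16 + 64 - 20 + 20 + 64 - 64 - 80)²))*36 = (35*(4 + 0²))*36 = (35*(4 + 0))*36 = (35*4)*36 = 140*36 = 5040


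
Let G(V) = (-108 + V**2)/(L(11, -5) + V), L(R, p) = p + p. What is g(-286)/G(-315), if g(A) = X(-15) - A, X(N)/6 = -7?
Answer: -79300/99117 ≈ -0.80006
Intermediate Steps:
X(N) = -42 (X(N) = 6*(-7) = -42)
L(R, p) = 2*p
g(A) = -42 - A
G(V) = (-108 + V**2)/(-10 + V) (G(V) = (-108 + V**2)/(2*(-5) + V) = (-108 + V**2)/(-10 + V))
g(-286)/G(-315) = (-42 - 1*(-286))/(((-108 + (-315)**2)/(-10 - 315))) = (-42 + 286)/(((-108 + 99225)/(-325))) = 244/((-1/325*99117)) = 244/(-99117/325) = 244*(-325/99117) = -79300/99117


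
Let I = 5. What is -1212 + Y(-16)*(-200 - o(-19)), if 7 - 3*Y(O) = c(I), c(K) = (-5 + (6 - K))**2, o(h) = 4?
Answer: -600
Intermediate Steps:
c(K) = (1 - K)**2
Y(O) = -3 (Y(O) = 7/3 - (-1 + 5)**2/3 = 7/3 - 1/3*4**2 = 7/3 - 1/3*16 = 7/3 - 16/3 = -3)
-1212 + Y(-16)*(-200 - o(-19)) = -1212 - 3*(-200 - 1*4) = -1212 - 3*(-200 - 4) = -1212 - 3*(-204) = -1212 + 612 = -600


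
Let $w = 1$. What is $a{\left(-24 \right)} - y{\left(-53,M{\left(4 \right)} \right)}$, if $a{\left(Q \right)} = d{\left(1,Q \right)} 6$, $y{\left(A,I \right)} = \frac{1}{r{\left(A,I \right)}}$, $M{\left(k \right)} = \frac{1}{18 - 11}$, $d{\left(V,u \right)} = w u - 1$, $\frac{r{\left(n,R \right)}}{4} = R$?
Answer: $- \frac{607}{4} \approx -151.75$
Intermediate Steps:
$r{\left(n,R \right)} = 4 R$
$d{\left(V,u \right)} = -1 + u$ ($d{\left(V,u \right)} = 1 u - 1 = u - 1 = -1 + u$)
$M{\left(k \right)} = \frac{1}{7}$
$y{\left(A,I \right)} = \frac{1}{4 I}$
$a{\left(Q \right)} = -6 + 6 Q$ ($a{\left(Q \right)} = \left(-1 + Q\right) 6 = -6 + 6 Q$)
$a{\left(-24 \right)} - y{\left(-53,M{\left(4 \right)} \right)} = \left(-6 + 6 \left(-24\right)\right) - \frac{\frac{1}{\frac{1}{7}}}{4} = \left(-6 - 144\right) - \frac{1}{4} \cdot 7 = -150 - \frac{7}{4} = - \frac{607}{4}$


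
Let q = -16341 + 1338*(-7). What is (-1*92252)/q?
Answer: 92252/25707 ≈ 3.5886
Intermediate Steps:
q = -25707 (q = -16341 - 9366 = -25707)
(-1*92252)/q = -1*92252/(-25707) = -92252*(-1/25707) = 92252/25707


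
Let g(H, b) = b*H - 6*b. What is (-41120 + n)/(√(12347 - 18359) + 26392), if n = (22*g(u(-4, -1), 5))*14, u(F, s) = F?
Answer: -372918960/174135919 + 84780*I*√167/174135919 ≈ -2.1415 + 0.0062916*I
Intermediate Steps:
g(H, b) = -6*b + H*b (g(H, b) = H*b - 6*b = -6*b + H*b)
n = -15400 (n = (22*(5*(-6 - 4)))*14 = (22*(5*(-10)))*14 = (22*(-50))*14 = -1100*14 = -15400)
(-41120 + n)/(√(12347 - 18359) + 26392) = (-41120 - 15400)/(√(12347 - 18359) + 26392) = -56520/(√(-6012) + 26392) = -56520/(6*I*√167 + 26392) = -56520/(26392 + 6*I*√167)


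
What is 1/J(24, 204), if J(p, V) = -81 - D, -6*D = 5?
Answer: -6/481 ≈ -0.012474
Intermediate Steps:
D = -5/6 (D = -1/6*5 = -5/6 ≈ -0.83333)
J(p, V) = -481/6 (J(p, V) = -81 - 1*(-5/6) = -81 + 5/6 = -481/6)
1/J(24, 204) = 1/(-481/6) = -6/481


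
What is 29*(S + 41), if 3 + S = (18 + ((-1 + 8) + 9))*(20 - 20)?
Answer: 1102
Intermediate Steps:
S = -3 (S = -3 + (18 + ((-1 + 8) + 9))*(20 - 20) = -3 + (18 + (7 + 9))*0 = -3 + (18 + 16)*0 = -3 + 34*0 = -3 + 0 = -3)
29*(S + 41) = 29*(-3 + 41) = 29*38 = 1102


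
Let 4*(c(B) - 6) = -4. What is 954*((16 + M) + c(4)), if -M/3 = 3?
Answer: 11448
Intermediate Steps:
M = -9 (M = -3*3 = -9)
c(B) = 5 (c(B) = 6 + (¼)*(-4) = 6 - 1 = 5)
954*((16 + M) + c(4)) = 954*((16 - 9) + 5) = 954*(7 + 5) = 954*12 = 11448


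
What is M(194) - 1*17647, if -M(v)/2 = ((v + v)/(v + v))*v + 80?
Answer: -18195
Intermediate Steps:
M(v) = -160 - 2*v (M(v) = -2*(((v + v)/(v + v))*v + 80) = -2*(((2*v)/((2*v)))*v + 80) = -2*(((2*v)*(1/(2*v)))*v + 80) = -2*(1*v + 80) = -2*(v + 80) = -2*(80 + v) = -160 - 2*v)
M(194) - 1*17647 = (-160 - 2*194) - 1*17647 = (-160 - 388) - 17647 = -548 - 17647 = -18195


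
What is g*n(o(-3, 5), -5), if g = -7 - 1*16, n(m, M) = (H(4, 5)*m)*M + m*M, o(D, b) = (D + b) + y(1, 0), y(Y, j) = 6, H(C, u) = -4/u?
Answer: 184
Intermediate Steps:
o(D, b) = 6 + D + b (o(D, b) = (D + b) + 6 = 6 + D + b)
n(m, M) = M*m/5 (n(m, M) = ((-4/5)*m)*M + m*M = ((-4*⅕)*m)*M + M*m = (-4*m/5)*M + M*m = -4*M*m/5 + M*m = M*m/5)
g = -23 (g = -7 - 16 = -23)
g*n(o(-3, 5), -5) = -23*(-5)*(6 - 3 + 5)/5 = -23*(-5)*8/5 = -23*(-8) = 184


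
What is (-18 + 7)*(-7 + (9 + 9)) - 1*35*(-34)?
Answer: 1069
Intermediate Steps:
(-18 + 7)*(-7 + (9 + 9)) - 1*35*(-34) = -11*(-7 + 18) - 35*(-34) = -11*11 + 1190 = -121 + 1190 = 1069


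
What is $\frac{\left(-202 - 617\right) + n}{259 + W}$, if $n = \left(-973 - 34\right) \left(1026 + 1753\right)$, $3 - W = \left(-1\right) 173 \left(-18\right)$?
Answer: $\frac{699818}{713} \approx 981.51$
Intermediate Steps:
$W = -3111$ ($W = 3 - \left(-1\right) 173 \left(-18\right) = 3 - \left(-173\right) \left(-18\right) = 3 - 3114 = -3111$)
$n = -2798453$ ($n = \left(-1007\right) 2779 = -2798453$)
$\frac{\left(-202 - 617\right) + n}{259 + W} = \frac{\left(-202 - 617\right) - 2798453}{259 - 3111} = \frac{-819 - 2798453}{-2852} = \left(-2799272\right) \left(- \frac{1}{2852}\right) = \frac{699818}{713}$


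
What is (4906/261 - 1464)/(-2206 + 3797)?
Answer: -377198/415251 ≈ -0.90836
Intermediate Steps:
(4906/261 - 1464)/(-2206 + 3797) = (4906*(1/261) - 1464)/1591 = (4906/261 - 1464)*(1/1591) = -377198/261*1/1591 = -377198/415251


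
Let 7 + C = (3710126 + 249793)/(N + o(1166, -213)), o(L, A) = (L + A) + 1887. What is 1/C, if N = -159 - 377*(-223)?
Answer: 86752/3352655 ≈ 0.025876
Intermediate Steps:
N = 83912 (N = -159 + 84071 = 83912)
o(L, A) = 1887 + A + L (o(L, A) = (A + L) + 1887 = 1887 + A + L)
C = 3352655/86752 (C = -7 + (3710126 + 249793)/(83912 + (1887 - 213 + 1166)) = -7 + 3959919/(83912 + 2840) = -7 + 3959919/86752 = 3352655/86752 ≈ 38.646)
1/C = 1/(3352655/86752) = 86752/3352655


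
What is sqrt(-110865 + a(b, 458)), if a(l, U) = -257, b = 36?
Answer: I*sqrt(111122) ≈ 333.35*I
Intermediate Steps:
sqrt(-110865 + a(b, 458)) = sqrt(-110865 - 257) = sqrt(-111122) = I*sqrt(111122)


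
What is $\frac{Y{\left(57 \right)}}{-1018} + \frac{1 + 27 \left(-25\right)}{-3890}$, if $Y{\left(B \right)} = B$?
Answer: $\frac{232201}{1980010} \approx 0.11727$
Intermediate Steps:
$\frac{Y{\left(57 \right)}}{-1018} + \frac{1 + 27 \left(-25\right)}{-3890} = \frac{57}{-1018} + \frac{1 + 27 \left(-25\right)}{-3890} = 57 \left(- \frac{1}{1018}\right) + \left(1 - 675\right) \left(- \frac{1}{3890}\right) = - \frac{57}{1018} - - \frac{337}{1945} = - \frac{57}{1018} + \frac{337}{1945} = \frac{232201}{1980010}$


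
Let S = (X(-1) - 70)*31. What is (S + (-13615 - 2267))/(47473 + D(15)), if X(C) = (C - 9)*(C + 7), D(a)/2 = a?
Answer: -19912/47503 ≈ -0.41917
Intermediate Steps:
D(a) = 2*a
X(C) = (-9 + C)*(7 + C)
S = -4030 (S = ((-63 + (-1)² - 2*(-1)) - 70)*31 = ((-63 + 1 + 2) - 70)*31 = (-60 - 70)*31 = -130*31 = -4030)
(S + (-13615 - 2267))/(47473 + D(15)) = (-4030 + (-13615 - 2267))/(47473 + 2*15) = (-4030 - 15882)/(47473 + 30) = -19912/47503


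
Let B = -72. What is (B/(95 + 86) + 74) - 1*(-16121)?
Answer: 2931223/181 ≈ 16195.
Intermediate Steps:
(B/(95 + 86) + 74) - 1*(-16121) = (-72/(95 + 86) + 74) - 1*(-16121) = (-72/181 + 74) + 16121 = 13322/181 + 16121 = 2931223/181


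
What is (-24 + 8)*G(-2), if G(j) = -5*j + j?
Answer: -128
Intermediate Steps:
G(j) = -4*j
(-24 + 8)*G(-2) = (-24 + 8)*(-4*(-2)) = -16*8 = -128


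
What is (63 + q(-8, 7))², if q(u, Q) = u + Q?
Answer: 3844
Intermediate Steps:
q(u, Q) = Q + u
(63 + q(-8, 7))² = (63 + (7 - 8))² = (63 - 1)² = 62² = 3844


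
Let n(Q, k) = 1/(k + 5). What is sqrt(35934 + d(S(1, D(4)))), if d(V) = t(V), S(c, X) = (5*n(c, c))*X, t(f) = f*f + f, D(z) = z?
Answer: 4*sqrt(20221)/3 ≈ 189.60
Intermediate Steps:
n(Q, k) = 1/(5 + k)
t(f) = f + f**2 (t(f) = f**2 + f = f + f**2)
S(c, X) = 5*X/(5 + c) (S(c, X) = (5/(5 + c))*X = 5*X/(5 + c))
d(V) = V*(1 + V)
sqrt(35934 + d(S(1, D(4)))) = sqrt(35934 + (5*4/(5 + 1))*(1 + 5*4/(5 + 1))) = sqrt(35934 + (5*4/6)*(1 + 5*4/6)) = sqrt(35934 + (5*4*(1/6))*(1 + 5*4*(1/6))) = sqrt(35934 + 10*(1 + 10/3)/3) = sqrt(35934 + (10/3)*(13/3)) = sqrt(35934 + 130/9) = sqrt(323536/9) = 4*sqrt(20221)/3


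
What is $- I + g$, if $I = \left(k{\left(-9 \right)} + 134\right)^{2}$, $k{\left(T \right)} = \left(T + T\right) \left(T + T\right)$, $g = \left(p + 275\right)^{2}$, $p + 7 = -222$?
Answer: $-207648$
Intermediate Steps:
$p = -229$ ($p = -7 - 222 = -229$)
$g = 2116$ ($g = \left(-229 + 275\right)^{2} = 46^{2} = 2116$)
$k{\left(T \right)} = 4 T^{2}$ ($k{\left(T \right)} = 2 T 2 T = 4 T^{2}$)
$I = 209764$ ($I = \left(4 \left(-9\right)^{2} + 134\right)^{2} = \left(4 \cdot 81 + 134\right)^{2} = \left(324 + 134\right)^{2} = 458^{2} = 209764$)
$- I + g = \left(-1\right) 209764 + 2116 = -209764 + 2116 = -207648$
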